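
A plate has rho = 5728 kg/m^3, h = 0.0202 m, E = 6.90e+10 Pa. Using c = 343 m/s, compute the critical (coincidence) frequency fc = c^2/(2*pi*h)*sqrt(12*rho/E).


12*rho/E = 12*5728/6.90e+10 = 9.96174e-07
sqrt(12*rho/E) = sqrt(9.96174e-07) = 0.000998085
c^2/(2*pi*h) = 343^2/(2*pi*0.0202) = 926951
fc = 926951 * 0.000998085 = 925.18 Hz


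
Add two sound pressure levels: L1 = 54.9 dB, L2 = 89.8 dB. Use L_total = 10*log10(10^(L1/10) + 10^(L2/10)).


10^(54.9/10) = 309030
10^(89.8/10) = 9.54993e+08
Sum = 309030 + 9.54993e+08 = 9.55302e+08
L_total = 10*log10(9.55302e+08) = 89.801 dB


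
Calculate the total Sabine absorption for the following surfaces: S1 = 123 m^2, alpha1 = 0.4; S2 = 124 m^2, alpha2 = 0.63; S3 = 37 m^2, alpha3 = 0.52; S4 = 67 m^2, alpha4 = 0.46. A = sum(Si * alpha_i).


123 * 0.4 = 49.2
124 * 0.63 = 78.12
37 * 0.52 = 19.24
67 * 0.46 = 30.82
A_total = 49.2 + 78.12 + 19.24 + 30.82 = 177.38 m^2


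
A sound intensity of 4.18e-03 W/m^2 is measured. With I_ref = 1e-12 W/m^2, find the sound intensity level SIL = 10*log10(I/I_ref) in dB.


I / I_ref = 4.18e-03 / 1e-12 = 4.18e+09
SIL = 10 * log10(4.18e+09) = 96.212 dB


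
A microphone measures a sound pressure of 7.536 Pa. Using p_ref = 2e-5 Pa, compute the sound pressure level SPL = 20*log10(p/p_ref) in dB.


p / p_ref = 7.536 / 2e-5 = 376800
SPL = 20 * log10(376800) = 111.52 dB


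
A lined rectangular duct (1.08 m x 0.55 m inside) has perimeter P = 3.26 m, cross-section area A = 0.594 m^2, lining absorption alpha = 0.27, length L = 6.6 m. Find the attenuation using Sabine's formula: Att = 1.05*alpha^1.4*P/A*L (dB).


alpha^1.4 = 0.27^1.4 = 0.159922
Attenuation rate = 1.05 * alpha^1.4 * P / A
= 1.05 * 0.159922 * 3.26 / 0.594 = 0.921571 dB/m
Total Att = 0.921571 * 6.6 = 6.0824 dB


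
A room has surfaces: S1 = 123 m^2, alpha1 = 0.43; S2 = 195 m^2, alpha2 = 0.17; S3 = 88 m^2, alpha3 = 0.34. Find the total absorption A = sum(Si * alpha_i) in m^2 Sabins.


123 * 0.43 = 52.89
195 * 0.17 = 33.15
88 * 0.34 = 29.92
A_total = 52.89 + 33.15 + 29.92 = 115.96 m^2


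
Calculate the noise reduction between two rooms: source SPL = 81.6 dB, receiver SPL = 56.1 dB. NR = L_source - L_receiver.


NR = L_source - L_receiver (difference between source and receiving room levels)
NR = 81.6 - 56.1 = 25.5 dB


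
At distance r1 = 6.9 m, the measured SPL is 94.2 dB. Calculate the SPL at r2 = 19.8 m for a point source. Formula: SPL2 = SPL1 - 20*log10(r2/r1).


r2/r1 = 19.8/6.9 = 2.86957
Correction = 20*log10(2.86957) = 9.15634 dB
SPL2 = 94.2 - 9.15634 = 85.044 dB


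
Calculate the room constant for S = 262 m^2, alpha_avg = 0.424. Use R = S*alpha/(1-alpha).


R = 262 * 0.424 / (1 - 0.424) = 192.86 m^2


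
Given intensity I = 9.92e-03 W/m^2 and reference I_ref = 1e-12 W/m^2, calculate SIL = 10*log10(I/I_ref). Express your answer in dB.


I / I_ref = 9.92e-03 / 1e-12 = 9.92e+09
SIL = 10 * log10(9.92e+09) = 99.965 dB


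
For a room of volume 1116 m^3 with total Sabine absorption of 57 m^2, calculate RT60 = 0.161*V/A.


RT60 = 0.161 * 1116 / 57 = 3.1522 s


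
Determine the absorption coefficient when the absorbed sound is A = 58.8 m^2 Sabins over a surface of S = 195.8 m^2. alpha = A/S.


Absorption coefficient = absorbed power / incident power
alpha = A / S = 58.8 / 195.8 = 0.30031


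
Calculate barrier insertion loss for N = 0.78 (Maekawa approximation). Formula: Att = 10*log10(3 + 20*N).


3 + 20*N = 3 + 20*0.78 = 18.6
Att = 10*log10(18.6) = 12.695 dB


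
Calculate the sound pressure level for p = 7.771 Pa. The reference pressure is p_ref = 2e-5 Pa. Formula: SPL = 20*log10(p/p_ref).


p / p_ref = 7.771 / 2e-5 = 388550
SPL = 20 * log10(388550) = 111.79 dB


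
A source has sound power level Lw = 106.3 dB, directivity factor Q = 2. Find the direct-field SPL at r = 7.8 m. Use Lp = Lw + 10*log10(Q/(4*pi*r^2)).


4*pi*r^2 = 4*pi*7.8^2 = 764.538 m^2
Q / (4*pi*r^2) = 2 / 764.538 = 0.00261596
Lp = 106.3 + 10*log10(0.00261596) = 80.476 dB


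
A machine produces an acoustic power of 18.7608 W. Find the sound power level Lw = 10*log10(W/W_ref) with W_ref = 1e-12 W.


W / W_ref = 18.7608 / 1e-12 = 1.87608e+13
Lw = 10 * log10(1.87608e+13) = 132.73 dB


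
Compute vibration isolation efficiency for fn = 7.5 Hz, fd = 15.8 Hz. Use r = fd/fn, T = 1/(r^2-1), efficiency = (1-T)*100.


r = 15.8 / 7.5 = 2.10667
r^2 - 1 = 2.10667^2 - 1 = 3.43806
T = 1/3.43806 = 0.290862
Efficiency = (1 - 0.290862)*100 = 70.914 %


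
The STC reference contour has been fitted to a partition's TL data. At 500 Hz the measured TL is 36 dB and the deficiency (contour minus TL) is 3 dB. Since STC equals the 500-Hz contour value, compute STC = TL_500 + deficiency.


By ASTM E413, STC = value of the fitted reference contour at 500 Hz.
Contour value at 500 Hz = TL_500 + deficiency = 36 + 3 = 39
STC = 39


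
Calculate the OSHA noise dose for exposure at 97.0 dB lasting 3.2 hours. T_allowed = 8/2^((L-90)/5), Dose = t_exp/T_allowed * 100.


T_allowed = 8 / 2^((97.0 - 90)/5) = 3.03143 hr
Dose = 3.2 / 3.03143 * 100 = 105.56 %


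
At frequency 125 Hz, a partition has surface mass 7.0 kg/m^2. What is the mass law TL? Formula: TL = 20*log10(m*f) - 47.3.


m * f = 7.0 * 125 = 875
20*log10(875) = 58.8402 dB
TL = 58.8402 - 47.3 = 11.54 dB


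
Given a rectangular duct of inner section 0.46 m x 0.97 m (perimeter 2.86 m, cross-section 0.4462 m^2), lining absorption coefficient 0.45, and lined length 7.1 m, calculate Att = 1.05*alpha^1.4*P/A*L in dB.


alpha^1.4 = 0.45^1.4 = 0.326962
Attenuation rate = 1.05 * alpha^1.4 * P / A
= 1.05 * 0.326962 * 2.86 / 0.4462 = 2.20051 dB/m
Total Att = 2.20051 * 7.1 = 15.624 dB


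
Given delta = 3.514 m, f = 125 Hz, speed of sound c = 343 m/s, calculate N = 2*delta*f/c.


N = 2*delta*f/c = 2*delta/lambda, where lambda = c/f
lambda = 343 / 125 = 2.744 m
N = 2 * 3.514 / 2.744 = 2.5612


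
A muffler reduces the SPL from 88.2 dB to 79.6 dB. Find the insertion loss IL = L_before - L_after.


Insertion loss = SPL without muffler - SPL with muffler
IL = 88.2 - 79.6 = 8.6 dB


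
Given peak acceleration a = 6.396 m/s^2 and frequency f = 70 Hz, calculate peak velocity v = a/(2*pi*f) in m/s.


omega = 2*pi*f = 2*pi*70 = 439.823 rad/s
v = a / omega = 6.396 / 439.823 = 0.014542 m/s


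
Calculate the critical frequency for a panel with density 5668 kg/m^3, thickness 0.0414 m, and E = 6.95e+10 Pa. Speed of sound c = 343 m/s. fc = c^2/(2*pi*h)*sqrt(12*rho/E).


12*rho/E = 12*5668/6.95e+10 = 9.78647e-07
sqrt(12*rho/E) = sqrt(9.78647e-07) = 0.000989266
c^2/(2*pi*h) = 343^2/(2*pi*0.0414) = 452281
fc = 452281 * 0.000989266 = 447.43 Hz


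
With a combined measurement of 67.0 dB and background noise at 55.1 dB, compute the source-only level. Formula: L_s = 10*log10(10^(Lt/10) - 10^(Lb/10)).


10^(67.0/10) = 5.01187e+06
10^(55.1/10) = 323594
Difference = 5.01187e+06 - 323594 = 4.68828e+06
L_source = 10*log10(4.68828e+06) = 66.71 dB


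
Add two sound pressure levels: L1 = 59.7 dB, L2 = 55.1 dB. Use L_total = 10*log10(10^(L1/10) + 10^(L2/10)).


10^(59.7/10) = 933254
10^(55.1/10) = 323594
Sum = 933254 + 323594 = 1.25685e+06
L_total = 10*log10(1.25685e+06) = 60.993 dB


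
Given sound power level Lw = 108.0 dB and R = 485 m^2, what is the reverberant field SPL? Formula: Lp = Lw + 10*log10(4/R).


4/R = 4/485 = 0.00824742
Lp = 108.0 + 10*log10(0.00824742) = 87.163 dB


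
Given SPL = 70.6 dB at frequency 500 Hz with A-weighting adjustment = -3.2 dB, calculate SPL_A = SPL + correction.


A-weighting table: 500 Hz -> -3.2 dB correction
SPL_A = SPL + correction = 70.6 + (-3.2) = 67.4 dBA


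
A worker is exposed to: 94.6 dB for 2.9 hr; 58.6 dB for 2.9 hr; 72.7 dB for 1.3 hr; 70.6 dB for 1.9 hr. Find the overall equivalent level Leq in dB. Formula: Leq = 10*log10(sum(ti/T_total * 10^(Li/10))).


T_total = 2.9 + 2.9 + 1.3 + 1.9 = 9.0 hr
(2.9/9.0) * 10^(94.6/10) = 9.29299e+08
(2.9/9.0) * 10^(58.6/10) = 233429
(1.3/9.0) * 10^(72.7/10) = 2.68968e+06
(1.9/9.0) * 10^(70.6/10) = 2.42388e+06
Sum = 9.29299e+08 + 233429 + 2.68968e+06 + 2.42388e+06 = 9.34646e+08
Leq = 10*log10(9.34646e+08) = 89.706 dB


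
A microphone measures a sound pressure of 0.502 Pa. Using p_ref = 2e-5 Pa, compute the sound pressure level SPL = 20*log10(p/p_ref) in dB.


p / p_ref = 0.502 / 2e-5 = 25100
SPL = 20 * log10(25100) = 87.993 dB


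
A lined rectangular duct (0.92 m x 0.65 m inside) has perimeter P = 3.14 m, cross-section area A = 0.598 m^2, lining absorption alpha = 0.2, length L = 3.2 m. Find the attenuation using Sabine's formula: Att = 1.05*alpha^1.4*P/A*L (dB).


alpha^1.4 = 0.2^1.4 = 0.105061
Attenuation rate = 1.05 * alpha^1.4 * P / A
= 1.05 * 0.105061 * 3.14 / 0.598 = 0.579241 dB/m
Total Att = 0.579241 * 3.2 = 1.8536 dB


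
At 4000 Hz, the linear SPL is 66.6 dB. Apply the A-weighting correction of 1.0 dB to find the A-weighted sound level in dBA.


A-weighting table: 4000 Hz -> 1.0 dB correction
SPL_A = SPL + correction = 66.6 + (1.0) = 67.6 dBA


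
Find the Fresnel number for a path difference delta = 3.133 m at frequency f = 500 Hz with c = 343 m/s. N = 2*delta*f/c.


N = 2*delta*f/c = 2*delta/lambda, where lambda = c/f
lambda = 343 / 500 = 0.686 m
N = 2 * 3.133 / 0.686 = 9.1341


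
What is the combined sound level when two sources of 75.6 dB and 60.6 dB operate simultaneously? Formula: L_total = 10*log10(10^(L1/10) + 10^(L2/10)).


10^(75.6/10) = 3.63078e+07
10^(60.6/10) = 1.14815e+06
Sum = 3.63078e+07 + 1.14815e+06 = 3.7456e+07
L_total = 10*log10(3.7456e+07) = 75.735 dB


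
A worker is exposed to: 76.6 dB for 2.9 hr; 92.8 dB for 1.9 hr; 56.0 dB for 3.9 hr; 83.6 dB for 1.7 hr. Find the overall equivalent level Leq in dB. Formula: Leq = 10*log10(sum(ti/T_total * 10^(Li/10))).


T_total = 2.9 + 1.9 + 3.9 + 1.7 = 10.4 hr
(2.9/10.4) * 10^(76.6/10) = 1.27457e+07
(1.9/10.4) * 10^(92.8/10) = 3.48113e+08
(3.9/10.4) * 10^(56.0/10) = 149290
(1.7/10.4) * 10^(83.6/10) = 3.74469e+07
Sum = 1.27457e+07 + 3.48113e+08 + 149290 + 3.74469e+07 = 3.98455e+08
Leq = 10*log10(3.98455e+08) = 86.004 dB


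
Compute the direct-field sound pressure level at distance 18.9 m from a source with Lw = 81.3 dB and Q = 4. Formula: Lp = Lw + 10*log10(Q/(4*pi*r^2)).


4*pi*r^2 = 4*pi*18.9^2 = 4488.83 m^2
Q / (4*pi*r^2) = 4 / 4488.83 = 0.000891101
Lp = 81.3 + 10*log10(0.000891101) = 50.799 dB


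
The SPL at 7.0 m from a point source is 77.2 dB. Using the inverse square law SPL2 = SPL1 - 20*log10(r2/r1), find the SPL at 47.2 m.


r2/r1 = 47.2/7.0 = 6.74286
Correction = 20*log10(6.74286) = 16.5769 dB
SPL2 = 77.2 - 16.5769 = 60.623 dB


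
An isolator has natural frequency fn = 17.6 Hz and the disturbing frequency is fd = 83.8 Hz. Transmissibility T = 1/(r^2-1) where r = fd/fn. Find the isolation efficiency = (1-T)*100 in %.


r = 83.8 / 17.6 = 4.76136
r^2 - 1 = 4.76136^2 - 1 = 21.6705
T = 1/21.6705 = 0.0461457
Efficiency = (1 - 0.0461457)*100 = 95.385 %


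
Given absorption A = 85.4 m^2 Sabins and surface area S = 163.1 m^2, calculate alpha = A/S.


Absorption coefficient = absorbed power / incident power
alpha = A / S = 85.4 / 163.1 = 0.52361


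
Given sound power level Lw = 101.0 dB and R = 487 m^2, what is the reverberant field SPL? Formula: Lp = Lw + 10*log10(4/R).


4/R = 4/487 = 0.00821355
Lp = 101.0 + 10*log10(0.00821355) = 80.145 dB


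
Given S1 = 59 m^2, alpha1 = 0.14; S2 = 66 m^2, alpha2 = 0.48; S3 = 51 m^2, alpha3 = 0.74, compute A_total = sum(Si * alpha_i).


59 * 0.14 = 8.26
66 * 0.48 = 31.68
51 * 0.74 = 37.74
A_total = 8.26 + 31.68 + 37.74 = 77.68 m^2


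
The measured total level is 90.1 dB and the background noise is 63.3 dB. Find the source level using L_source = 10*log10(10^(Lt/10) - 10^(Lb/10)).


10^(90.1/10) = 1.02329e+09
10^(63.3/10) = 2.13796e+06
Difference = 1.02329e+09 - 2.13796e+06 = 1.02115e+09
L_source = 10*log10(1.02115e+09) = 90.091 dB


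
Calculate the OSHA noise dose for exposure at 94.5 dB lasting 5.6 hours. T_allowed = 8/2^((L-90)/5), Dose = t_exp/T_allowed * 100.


T_allowed = 8 / 2^((94.5 - 90)/5) = 4.28709 hr
Dose = 5.6 / 4.28709 * 100 = 130.62 %


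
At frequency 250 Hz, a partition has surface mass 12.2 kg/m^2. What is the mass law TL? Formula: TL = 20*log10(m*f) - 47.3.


m * f = 12.2 * 250 = 3050
20*log10(3050) = 69.686 dB
TL = 69.686 - 47.3 = 22.386 dB


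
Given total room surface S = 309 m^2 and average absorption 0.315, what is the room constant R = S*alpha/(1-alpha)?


R = 309 * 0.315 / (1 - 0.315) = 142.09 m^2


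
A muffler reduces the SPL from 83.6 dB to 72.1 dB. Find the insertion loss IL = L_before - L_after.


Insertion loss = SPL without muffler - SPL with muffler
IL = 83.6 - 72.1 = 11.5 dB


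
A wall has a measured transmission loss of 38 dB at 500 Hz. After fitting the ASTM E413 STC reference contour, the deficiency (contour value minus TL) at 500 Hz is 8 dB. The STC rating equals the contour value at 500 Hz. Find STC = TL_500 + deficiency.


By ASTM E413, STC = value of the fitted reference contour at 500 Hz.
Contour value at 500 Hz = TL_500 + deficiency = 38 + 8 = 46
STC = 46


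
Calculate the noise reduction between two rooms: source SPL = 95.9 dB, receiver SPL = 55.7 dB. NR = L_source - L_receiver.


NR = L_source - L_receiver (difference between source and receiving room levels)
NR = 95.9 - 55.7 = 40.2 dB


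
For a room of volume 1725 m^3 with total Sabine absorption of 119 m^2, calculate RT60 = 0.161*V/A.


RT60 = 0.161 * 1725 / 119 = 2.3338 s


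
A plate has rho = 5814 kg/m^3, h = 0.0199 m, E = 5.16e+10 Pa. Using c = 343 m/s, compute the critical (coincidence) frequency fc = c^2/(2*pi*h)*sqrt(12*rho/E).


12*rho/E = 12*5814/5.16e+10 = 1.35209e-06
sqrt(12*rho/E) = sqrt(1.35209e-06) = 0.00116279
c^2/(2*pi*h) = 343^2/(2*pi*0.0199) = 940926
fc = 940926 * 0.00116279 = 1094.1 Hz


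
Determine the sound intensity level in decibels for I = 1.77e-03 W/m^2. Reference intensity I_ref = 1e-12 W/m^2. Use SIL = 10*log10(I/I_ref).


I / I_ref = 1.77e-03 / 1e-12 = 1.77e+09
SIL = 10 * log10(1.77e+09) = 92.48 dB


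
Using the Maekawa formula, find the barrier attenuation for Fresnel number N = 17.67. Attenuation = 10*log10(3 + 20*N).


3 + 20*N = 3 + 20*17.67 = 356.4
Att = 10*log10(356.4) = 25.519 dB


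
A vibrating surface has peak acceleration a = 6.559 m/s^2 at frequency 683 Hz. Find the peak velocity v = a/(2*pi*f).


omega = 2*pi*f = 2*pi*683 = 4291.42 rad/s
v = a / omega = 6.559 / 4291.42 = 0.0015284 m/s


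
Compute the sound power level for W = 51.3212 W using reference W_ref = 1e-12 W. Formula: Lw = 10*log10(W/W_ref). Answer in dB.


W / W_ref = 51.3212 / 1e-12 = 5.13212e+13
Lw = 10 * log10(5.13212e+13) = 137.1 dB


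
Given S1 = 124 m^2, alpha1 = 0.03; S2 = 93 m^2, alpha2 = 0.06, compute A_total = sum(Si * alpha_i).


124 * 0.03 = 3.72
93 * 0.06 = 5.58
A_total = 3.72 + 5.58 = 9.3 m^2


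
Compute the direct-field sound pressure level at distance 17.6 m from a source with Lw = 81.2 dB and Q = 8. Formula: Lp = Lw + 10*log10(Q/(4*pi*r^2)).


4*pi*r^2 = 4*pi*17.6^2 = 3892.56 m^2
Q / (4*pi*r^2) = 8 / 3892.56 = 0.0020552
Lp = 81.2 + 10*log10(0.0020552) = 54.329 dB


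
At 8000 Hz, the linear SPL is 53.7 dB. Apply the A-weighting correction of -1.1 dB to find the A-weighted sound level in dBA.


A-weighting table: 8000 Hz -> -1.1 dB correction
SPL_A = SPL + correction = 53.7 + (-1.1) = 52.6 dBA


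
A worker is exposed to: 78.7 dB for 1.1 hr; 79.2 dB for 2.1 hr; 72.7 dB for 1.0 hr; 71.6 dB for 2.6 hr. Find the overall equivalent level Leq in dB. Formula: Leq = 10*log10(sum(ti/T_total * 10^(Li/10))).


T_total = 1.1 + 2.1 + 1.0 + 2.6 = 6.8 hr
(1.1/6.8) * 10^(78.7/10) = 1.19918e+07
(2.1/6.8) * 10^(79.2/10) = 2.56868e+07
(1.0/6.8) * 10^(72.7/10) = 2.73836e+06
(2.6/6.8) * 10^(71.6/10) = 5.52668e+06
Sum = 1.19918e+07 + 2.56868e+07 + 2.73836e+06 + 5.52668e+06 = 4.59436e+07
Leq = 10*log10(4.59436e+07) = 76.622 dB


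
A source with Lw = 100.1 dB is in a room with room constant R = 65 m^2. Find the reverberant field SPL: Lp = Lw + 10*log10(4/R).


4/R = 4/65 = 0.0615385
Lp = 100.1 + 10*log10(0.0615385) = 87.991 dB


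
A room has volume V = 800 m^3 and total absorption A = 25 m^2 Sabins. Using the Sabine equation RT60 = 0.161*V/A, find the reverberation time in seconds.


RT60 = 0.161 * 800 / 25 = 5.152 s


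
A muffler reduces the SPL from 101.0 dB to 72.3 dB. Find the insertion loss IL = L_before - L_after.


Insertion loss = SPL without muffler - SPL with muffler
IL = 101.0 - 72.3 = 28.7 dB


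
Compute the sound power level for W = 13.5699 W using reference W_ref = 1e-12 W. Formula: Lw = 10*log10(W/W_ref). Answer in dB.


W / W_ref = 13.5699 / 1e-12 = 1.35699e+13
Lw = 10 * log10(1.35699e+13) = 131.33 dB


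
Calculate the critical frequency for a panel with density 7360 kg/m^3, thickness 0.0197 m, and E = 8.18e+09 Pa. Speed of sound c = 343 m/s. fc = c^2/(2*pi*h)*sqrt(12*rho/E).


12*rho/E = 12*7360/8.18e+09 = 1.07971e-05
sqrt(12*rho/E) = sqrt(1.07971e-05) = 0.00328589
c^2/(2*pi*h) = 343^2/(2*pi*0.0197) = 950478
fc = 950478 * 0.00328589 = 3123.2 Hz


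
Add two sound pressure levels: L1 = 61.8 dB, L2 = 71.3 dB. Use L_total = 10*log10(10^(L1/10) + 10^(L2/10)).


10^(61.8/10) = 1.51356e+06
10^(71.3/10) = 1.34896e+07
Sum = 1.51356e+06 + 1.34896e+07 = 1.50032e+07
L_total = 10*log10(1.50032e+07) = 71.762 dB


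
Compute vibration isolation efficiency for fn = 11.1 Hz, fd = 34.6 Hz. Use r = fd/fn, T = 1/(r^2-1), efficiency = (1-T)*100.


r = 34.6 / 11.1 = 3.11712
r^2 - 1 = 3.11712^2 - 1 = 8.71644
T = 1/8.71644 = 0.114726
Efficiency = (1 - 0.114726)*100 = 88.527 %


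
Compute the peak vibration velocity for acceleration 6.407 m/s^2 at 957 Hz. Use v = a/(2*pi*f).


omega = 2*pi*f = 2*pi*957 = 6013.01 rad/s
v = a / omega = 6.407 / 6013.01 = 0.0010655 m/s


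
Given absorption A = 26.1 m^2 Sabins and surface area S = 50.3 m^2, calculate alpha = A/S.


Absorption coefficient = absorbed power / incident power
alpha = A / S = 26.1 / 50.3 = 0.51889


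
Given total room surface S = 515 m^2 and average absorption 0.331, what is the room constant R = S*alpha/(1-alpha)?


R = 515 * 0.331 / (1 - 0.331) = 254.81 m^2


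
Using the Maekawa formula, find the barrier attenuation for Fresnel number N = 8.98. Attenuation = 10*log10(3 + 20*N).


3 + 20*N = 3 + 20*8.98 = 182.6
Att = 10*log10(182.6) = 22.615 dB


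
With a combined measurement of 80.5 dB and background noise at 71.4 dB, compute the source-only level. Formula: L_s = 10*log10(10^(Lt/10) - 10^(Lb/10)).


10^(80.5/10) = 1.12202e+08
10^(71.4/10) = 1.38038e+07
Difference = 1.12202e+08 - 1.38038e+07 = 9.83982e+07
L_source = 10*log10(9.83982e+07) = 79.93 dB


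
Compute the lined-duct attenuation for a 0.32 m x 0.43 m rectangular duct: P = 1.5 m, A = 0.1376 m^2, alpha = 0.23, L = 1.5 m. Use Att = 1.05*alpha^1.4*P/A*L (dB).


alpha^1.4 = 0.23^1.4 = 0.127767
Attenuation rate = 1.05 * alpha^1.4 * P / A
= 1.05 * 0.127767 * 1.5 / 0.1376 = 1.46245 dB/m
Total Att = 1.46245 * 1.5 = 2.1937 dB


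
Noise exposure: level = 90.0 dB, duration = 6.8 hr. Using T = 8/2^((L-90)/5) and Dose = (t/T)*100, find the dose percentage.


T_allowed = 8 / 2^((90.0 - 90)/5) = 8 hr
Dose = 6.8 / 8 * 100 = 85 %


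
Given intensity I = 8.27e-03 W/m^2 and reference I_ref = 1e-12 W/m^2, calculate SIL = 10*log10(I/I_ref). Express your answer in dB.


I / I_ref = 8.27e-03 / 1e-12 = 8.27e+09
SIL = 10 * log10(8.27e+09) = 99.175 dB


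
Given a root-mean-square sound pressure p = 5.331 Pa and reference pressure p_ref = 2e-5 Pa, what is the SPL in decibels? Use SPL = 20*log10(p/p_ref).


p / p_ref = 5.331 / 2e-5 = 266550
SPL = 20 * log10(266550) = 108.52 dB


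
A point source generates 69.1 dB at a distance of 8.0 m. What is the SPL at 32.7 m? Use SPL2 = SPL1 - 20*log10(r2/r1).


r2/r1 = 32.7/8.0 = 4.0875
Correction = 20*log10(4.0875) = 12.2292 dB
SPL2 = 69.1 - 12.2292 = 56.871 dB


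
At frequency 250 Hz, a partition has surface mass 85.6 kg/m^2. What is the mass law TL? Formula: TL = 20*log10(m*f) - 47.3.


m * f = 85.6 * 250 = 21400
20*log10(21400) = 86.6083 dB
TL = 86.6083 - 47.3 = 39.308 dB


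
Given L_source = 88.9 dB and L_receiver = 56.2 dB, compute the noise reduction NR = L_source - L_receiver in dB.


NR = L_source - L_receiver (difference between source and receiving room levels)
NR = 88.9 - 56.2 = 32.7 dB


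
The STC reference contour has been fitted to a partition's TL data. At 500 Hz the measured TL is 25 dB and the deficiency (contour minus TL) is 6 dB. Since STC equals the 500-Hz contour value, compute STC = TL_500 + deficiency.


By ASTM E413, STC = value of the fitted reference contour at 500 Hz.
Contour value at 500 Hz = TL_500 + deficiency = 25 + 6 = 31
STC = 31


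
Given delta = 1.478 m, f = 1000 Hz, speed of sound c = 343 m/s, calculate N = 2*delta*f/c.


N = 2*delta*f/c = 2*delta/lambda, where lambda = c/f
lambda = 343 / 1000 = 0.343 m
N = 2 * 1.478 / 0.343 = 8.6181


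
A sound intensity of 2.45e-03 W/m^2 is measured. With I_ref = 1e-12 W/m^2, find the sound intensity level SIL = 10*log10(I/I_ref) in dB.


I / I_ref = 2.45e-03 / 1e-12 = 2.45e+09
SIL = 10 * log10(2.45e+09) = 93.892 dB


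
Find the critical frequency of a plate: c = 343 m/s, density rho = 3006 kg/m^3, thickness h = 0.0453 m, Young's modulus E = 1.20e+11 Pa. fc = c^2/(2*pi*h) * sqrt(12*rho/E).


12*rho/E = 12*3006/1.20e+11 = 3.006e-07
sqrt(12*rho/E) = sqrt(3.006e-07) = 0.00054827
c^2/(2*pi*h) = 343^2/(2*pi*0.0453) = 413343
fc = 413343 * 0.00054827 = 226.62 Hz


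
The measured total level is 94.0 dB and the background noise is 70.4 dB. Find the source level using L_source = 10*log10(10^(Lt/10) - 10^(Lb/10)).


10^(94.0/10) = 2.51189e+09
10^(70.4/10) = 1.09648e+07
Difference = 2.51189e+09 - 1.09648e+07 = 2.50093e+09
L_source = 10*log10(2.50093e+09) = 93.981 dB


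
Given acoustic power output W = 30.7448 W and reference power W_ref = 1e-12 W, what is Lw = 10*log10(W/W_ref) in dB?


W / W_ref = 30.7448 / 1e-12 = 3.07448e+13
Lw = 10 * log10(3.07448e+13) = 134.88 dB


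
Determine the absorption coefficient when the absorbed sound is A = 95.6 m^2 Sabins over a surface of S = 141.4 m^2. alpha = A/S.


Absorption coefficient = absorbed power / incident power
alpha = A / S = 95.6 / 141.4 = 0.6761


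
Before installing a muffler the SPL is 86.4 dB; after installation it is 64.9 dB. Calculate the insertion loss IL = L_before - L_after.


Insertion loss = SPL without muffler - SPL with muffler
IL = 86.4 - 64.9 = 21.5 dB


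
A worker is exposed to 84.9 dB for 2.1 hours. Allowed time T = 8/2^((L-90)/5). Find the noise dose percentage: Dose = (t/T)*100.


T_allowed = 8 / 2^((84.9 - 90)/5) = 16.2234 hr
Dose = 2.1 / 16.2234 * 100 = 12.944 %


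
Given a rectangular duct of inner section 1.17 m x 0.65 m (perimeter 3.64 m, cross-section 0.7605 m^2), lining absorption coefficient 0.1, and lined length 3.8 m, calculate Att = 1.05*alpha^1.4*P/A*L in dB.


alpha^1.4 = 0.1^1.4 = 0.0398107
Attenuation rate = 1.05 * alpha^1.4 * P / A
= 1.05 * 0.0398107 * 3.64 / 0.7605 = 0.200074 dB/m
Total Att = 0.200074 * 3.8 = 0.76028 dB


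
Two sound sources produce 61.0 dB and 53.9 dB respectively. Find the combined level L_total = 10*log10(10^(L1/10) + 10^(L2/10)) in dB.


10^(61.0/10) = 1.25893e+06
10^(53.9/10) = 245471
Sum = 1.25893e+06 + 245471 = 1.5044e+06
L_total = 10*log10(1.5044e+06) = 61.774 dB


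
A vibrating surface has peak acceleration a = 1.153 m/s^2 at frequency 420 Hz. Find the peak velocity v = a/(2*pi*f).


omega = 2*pi*f = 2*pi*420 = 2638.94 rad/s
v = a / omega = 1.153 / 2638.94 = 0.00043692 m/s


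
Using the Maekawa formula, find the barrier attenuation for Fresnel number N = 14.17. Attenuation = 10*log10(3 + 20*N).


3 + 20*N = 3 + 20*14.17 = 286.4
Att = 10*log10(286.4) = 24.57 dB


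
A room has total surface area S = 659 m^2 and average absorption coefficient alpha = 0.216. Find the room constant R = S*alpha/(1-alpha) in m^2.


R = 659 * 0.216 / (1 - 0.216) = 181.56 m^2


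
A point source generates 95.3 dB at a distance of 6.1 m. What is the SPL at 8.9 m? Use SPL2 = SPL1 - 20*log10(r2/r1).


r2/r1 = 8.9/6.1 = 1.45902
Correction = 20*log10(1.45902) = 3.28122 dB
SPL2 = 95.3 - 3.28122 = 92.019 dB


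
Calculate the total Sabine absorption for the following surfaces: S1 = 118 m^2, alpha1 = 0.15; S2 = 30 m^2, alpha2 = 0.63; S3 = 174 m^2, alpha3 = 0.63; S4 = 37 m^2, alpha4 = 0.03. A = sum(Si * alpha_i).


118 * 0.15 = 17.7
30 * 0.63 = 18.9
174 * 0.63 = 109.62
37 * 0.03 = 1.11
A_total = 17.7 + 18.9 + 109.62 + 1.11 = 147.33 m^2


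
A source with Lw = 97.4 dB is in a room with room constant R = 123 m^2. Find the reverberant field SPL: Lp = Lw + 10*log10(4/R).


4/R = 4/123 = 0.0325203
Lp = 97.4 + 10*log10(0.0325203) = 82.522 dB


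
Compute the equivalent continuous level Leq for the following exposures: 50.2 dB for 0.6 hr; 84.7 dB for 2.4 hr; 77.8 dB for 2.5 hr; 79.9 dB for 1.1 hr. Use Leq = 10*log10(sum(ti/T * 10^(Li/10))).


T_total = 0.6 + 2.4 + 2.5 + 1.1 = 6.6 hr
(0.6/6.6) * 10^(50.2/10) = 9519.35
(2.4/6.6) * 10^(84.7/10) = 1.07317e+08
(2.5/6.6) * 10^(77.8/10) = 2.28242e+07
(1.1/6.6) * 10^(79.9/10) = 1.62873e+07
Sum = 9519.35 + 1.07317e+08 + 2.28242e+07 + 1.62873e+07 = 1.46438e+08
Leq = 10*log10(1.46438e+08) = 81.657 dB


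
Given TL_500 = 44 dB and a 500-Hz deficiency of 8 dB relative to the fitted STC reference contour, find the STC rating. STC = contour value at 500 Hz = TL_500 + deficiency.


By ASTM E413, STC = value of the fitted reference contour at 500 Hz.
Contour value at 500 Hz = TL_500 + deficiency = 44 + 8 = 52
STC = 52


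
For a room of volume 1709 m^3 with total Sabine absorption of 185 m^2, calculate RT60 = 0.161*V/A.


RT60 = 0.161 * 1709 / 185 = 1.4873 s


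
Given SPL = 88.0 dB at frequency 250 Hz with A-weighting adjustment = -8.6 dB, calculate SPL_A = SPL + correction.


A-weighting table: 250 Hz -> -8.6 dB correction
SPL_A = SPL + correction = 88.0 + (-8.6) = 79.4 dBA


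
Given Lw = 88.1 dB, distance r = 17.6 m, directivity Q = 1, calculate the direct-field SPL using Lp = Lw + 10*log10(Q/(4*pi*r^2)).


4*pi*r^2 = 4*pi*17.6^2 = 3892.56 m^2
Q / (4*pi*r^2) = 1 / 3892.56 = 0.0002569
Lp = 88.1 + 10*log10(0.0002569) = 52.198 dB


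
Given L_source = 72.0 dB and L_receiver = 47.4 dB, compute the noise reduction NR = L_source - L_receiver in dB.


NR = L_source - L_receiver (difference between source and receiving room levels)
NR = 72.0 - 47.4 = 24.6 dB


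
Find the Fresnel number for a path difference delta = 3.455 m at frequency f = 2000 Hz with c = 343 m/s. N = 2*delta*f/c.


N = 2*delta*f/c = 2*delta/lambda, where lambda = c/f
lambda = 343 / 2000 = 0.1715 m
N = 2 * 3.455 / 0.1715 = 40.292


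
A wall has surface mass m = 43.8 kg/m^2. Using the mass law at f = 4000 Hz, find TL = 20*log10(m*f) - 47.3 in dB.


m * f = 43.8 * 4000 = 175200
20*log10(175200) = 104.871 dB
TL = 104.871 - 47.3 = 57.571 dB


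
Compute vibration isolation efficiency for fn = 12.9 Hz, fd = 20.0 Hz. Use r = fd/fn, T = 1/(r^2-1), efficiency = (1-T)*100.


r = 20.0 / 12.9 = 1.55039
r^2 - 1 = 1.55039^2 - 1 = 1.40371
T = 1/1.40371 = 0.712398
Efficiency = (1 - 0.712398)*100 = 28.76 %


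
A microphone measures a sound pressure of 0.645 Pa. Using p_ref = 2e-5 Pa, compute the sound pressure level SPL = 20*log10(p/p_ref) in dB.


p / p_ref = 0.645 / 2e-5 = 32250
SPL = 20 * log10(32250) = 90.171 dB


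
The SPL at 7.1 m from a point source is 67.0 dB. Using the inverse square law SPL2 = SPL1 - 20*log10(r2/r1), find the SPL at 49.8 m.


r2/r1 = 49.8/7.1 = 7.01408
Correction = 20*log10(7.01408) = 16.9194 dB
SPL2 = 67.0 - 16.9194 = 50.081 dB


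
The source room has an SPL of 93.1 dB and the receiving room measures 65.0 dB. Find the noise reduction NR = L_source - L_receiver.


NR = L_source - L_receiver (difference between source and receiving room levels)
NR = 93.1 - 65.0 = 28.1 dB


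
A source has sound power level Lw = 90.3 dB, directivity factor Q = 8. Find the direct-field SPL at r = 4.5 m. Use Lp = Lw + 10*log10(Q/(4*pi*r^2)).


4*pi*r^2 = 4*pi*4.5^2 = 254.469 m^2
Q / (4*pi*r^2) = 8 / 254.469 = 0.031438
Lp = 90.3 + 10*log10(0.031438) = 75.275 dB


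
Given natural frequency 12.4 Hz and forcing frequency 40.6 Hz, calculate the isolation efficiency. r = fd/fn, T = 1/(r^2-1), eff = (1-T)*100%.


r = 40.6 / 12.4 = 3.27419
r^2 - 1 = 3.27419^2 - 1 = 9.72032
T = 1/9.72032 = 0.102877
Efficiency = (1 - 0.102877)*100 = 89.712 %


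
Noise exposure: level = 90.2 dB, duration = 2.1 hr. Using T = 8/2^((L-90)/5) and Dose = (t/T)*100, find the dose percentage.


T_allowed = 8 / 2^((90.2 - 90)/5) = 7.78124 hr
Dose = 2.1 / 7.78124 * 100 = 26.988 %


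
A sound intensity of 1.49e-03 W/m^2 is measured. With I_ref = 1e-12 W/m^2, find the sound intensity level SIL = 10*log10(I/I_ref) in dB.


I / I_ref = 1.49e-03 / 1e-12 = 1.49e+09
SIL = 10 * log10(1.49e+09) = 91.732 dB


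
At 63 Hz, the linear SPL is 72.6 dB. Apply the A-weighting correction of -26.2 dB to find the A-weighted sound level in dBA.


A-weighting table: 63 Hz -> -26.2 dB correction
SPL_A = SPL + correction = 72.6 + (-26.2) = 46.4 dBA


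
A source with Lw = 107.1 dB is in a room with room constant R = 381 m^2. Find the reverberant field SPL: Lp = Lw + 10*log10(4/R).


4/R = 4/381 = 0.0104987
Lp = 107.1 + 10*log10(0.0104987) = 87.311 dB


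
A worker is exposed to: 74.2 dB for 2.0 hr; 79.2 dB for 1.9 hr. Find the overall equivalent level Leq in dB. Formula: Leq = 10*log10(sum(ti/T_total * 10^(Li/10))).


T_total = 2.0 + 1.9 = 3.9 hr
(2.0/3.9) * 10^(74.2/10) = 1.34886e+07
(1.9/3.9) * 10^(79.2/10) = 4.05218e+07
Sum = 1.34886e+07 + 4.05218e+07 = 5.40104e+07
Leq = 10*log10(5.40104e+07) = 77.325 dB


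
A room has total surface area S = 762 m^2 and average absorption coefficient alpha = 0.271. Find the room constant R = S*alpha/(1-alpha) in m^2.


R = 762 * 0.271 / (1 - 0.271) = 283.27 m^2


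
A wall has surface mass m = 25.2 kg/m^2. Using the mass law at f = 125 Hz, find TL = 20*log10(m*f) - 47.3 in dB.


m * f = 25.2 * 125 = 3150
20*log10(3150) = 69.9662 dB
TL = 69.9662 - 47.3 = 22.666 dB


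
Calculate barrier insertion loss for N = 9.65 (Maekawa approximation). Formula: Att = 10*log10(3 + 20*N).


3 + 20*N = 3 + 20*9.65 = 196
Att = 10*log10(196) = 22.923 dB


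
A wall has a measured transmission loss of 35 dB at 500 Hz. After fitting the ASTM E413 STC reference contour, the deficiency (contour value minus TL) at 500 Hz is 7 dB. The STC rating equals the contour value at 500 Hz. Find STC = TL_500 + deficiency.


By ASTM E413, STC = value of the fitted reference contour at 500 Hz.
Contour value at 500 Hz = TL_500 + deficiency = 35 + 7 = 42
STC = 42


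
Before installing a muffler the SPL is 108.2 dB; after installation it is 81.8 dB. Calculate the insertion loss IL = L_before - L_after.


Insertion loss = SPL without muffler - SPL with muffler
IL = 108.2 - 81.8 = 26.4 dB


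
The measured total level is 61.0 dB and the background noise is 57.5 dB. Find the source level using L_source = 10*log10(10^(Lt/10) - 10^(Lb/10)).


10^(61.0/10) = 1.25893e+06
10^(57.5/10) = 562341
Difference = 1.25893e+06 - 562341 = 696589
L_source = 10*log10(696589) = 58.43 dB


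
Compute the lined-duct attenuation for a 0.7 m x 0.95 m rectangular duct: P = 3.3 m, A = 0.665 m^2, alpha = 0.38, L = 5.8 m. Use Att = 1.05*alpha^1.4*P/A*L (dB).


alpha^1.4 = 0.38^1.4 = 0.258046
Attenuation rate = 1.05 * alpha^1.4 * P / A
= 1.05 * 0.258046 * 3.3 / 0.665 = 1.34456 dB/m
Total Att = 1.34456 * 5.8 = 7.7984 dB


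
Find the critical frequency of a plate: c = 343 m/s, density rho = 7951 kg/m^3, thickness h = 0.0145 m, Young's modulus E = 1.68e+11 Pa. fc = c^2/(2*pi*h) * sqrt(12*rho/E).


12*rho/E = 12*7951/1.68e+11 = 5.67929e-07
sqrt(12*rho/E) = sqrt(5.67929e-07) = 0.000753611
c^2/(2*pi*h) = 343^2/(2*pi*0.0145) = 1.29134e+06
fc = 1.29134e+06 * 0.000753611 = 973.17 Hz


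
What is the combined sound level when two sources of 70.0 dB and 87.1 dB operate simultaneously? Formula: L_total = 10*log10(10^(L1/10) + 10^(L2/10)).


10^(70.0/10) = 1e+07
10^(87.1/10) = 5.12861e+08
Sum = 1e+07 + 5.12861e+08 = 5.22861e+08
L_total = 10*log10(5.22861e+08) = 87.184 dB


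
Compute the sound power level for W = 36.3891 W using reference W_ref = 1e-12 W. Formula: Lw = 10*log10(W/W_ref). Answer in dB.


W / W_ref = 36.3891 / 1e-12 = 3.63891e+13
Lw = 10 * log10(3.63891e+13) = 135.61 dB


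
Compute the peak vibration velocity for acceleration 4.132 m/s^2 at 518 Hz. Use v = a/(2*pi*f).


omega = 2*pi*f = 2*pi*518 = 3254.69 rad/s
v = a / omega = 4.132 / 3254.69 = 0.0012696 m/s


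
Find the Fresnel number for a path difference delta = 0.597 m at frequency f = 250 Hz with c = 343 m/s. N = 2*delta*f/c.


N = 2*delta*f/c = 2*delta/lambda, where lambda = c/f
lambda = 343 / 250 = 1.372 m
N = 2 * 0.597 / 1.372 = 0.87026


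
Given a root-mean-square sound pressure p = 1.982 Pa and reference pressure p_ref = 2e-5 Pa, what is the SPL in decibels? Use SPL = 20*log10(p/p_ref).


p / p_ref = 1.982 / 2e-5 = 99100
SPL = 20 * log10(99100) = 99.921 dB


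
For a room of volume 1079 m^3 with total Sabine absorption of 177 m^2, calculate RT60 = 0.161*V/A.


RT60 = 0.161 * 1079 / 177 = 0.98146 s


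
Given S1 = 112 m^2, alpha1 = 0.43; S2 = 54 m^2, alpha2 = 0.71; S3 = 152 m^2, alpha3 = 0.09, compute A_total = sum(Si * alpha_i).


112 * 0.43 = 48.16
54 * 0.71 = 38.34
152 * 0.09 = 13.68
A_total = 48.16 + 38.34 + 13.68 = 100.18 m^2


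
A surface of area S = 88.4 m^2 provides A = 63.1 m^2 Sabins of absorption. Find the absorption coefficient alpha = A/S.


Absorption coefficient = absorbed power / incident power
alpha = A / S = 63.1 / 88.4 = 0.7138


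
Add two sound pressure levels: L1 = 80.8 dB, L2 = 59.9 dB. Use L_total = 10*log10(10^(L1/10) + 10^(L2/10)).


10^(80.8/10) = 1.20226e+08
10^(59.9/10) = 977237
Sum = 1.20226e+08 + 977237 = 1.21203e+08
L_total = 10*log10(1.21203e+08) = 80.835 dB


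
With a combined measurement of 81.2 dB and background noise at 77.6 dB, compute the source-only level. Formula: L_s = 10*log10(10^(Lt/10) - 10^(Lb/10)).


10^(81.2/10) = 1.31826e+08
10^(77.6/10) = 5.7544e+07
Difference = 1.31826e+08 - 5.7544e+07 = 7.4282e+07
L_source = 10*log10(7.4282e+07) = 78.709 dB


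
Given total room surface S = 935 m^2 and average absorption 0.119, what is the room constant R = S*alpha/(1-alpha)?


R = 935 * 0.119 / (1 - 0.119) = 126.29 m^2


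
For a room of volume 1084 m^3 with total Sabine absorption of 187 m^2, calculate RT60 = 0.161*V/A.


RT60 = 0.161 * 1084 / 187 = 0.93328 s


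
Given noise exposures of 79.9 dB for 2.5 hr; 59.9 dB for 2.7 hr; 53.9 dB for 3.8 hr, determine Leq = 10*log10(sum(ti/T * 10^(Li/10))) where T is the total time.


T_total = 2.5 + 2.7 + 3.8 = 9.0 hr
(2.5/9.0) * 10^(79.9/10) = 2.71455e+07
(2.7/9.0) * 10^(59.9/10) = 293171
(3.8/9.0) * 10^(53.9/10) = 103643
Sum = 2.71455e+07 + 293171 + 103643 = 2.75423e+07
Leq = 10*log10(2.75423e+07) = 74.4 dB


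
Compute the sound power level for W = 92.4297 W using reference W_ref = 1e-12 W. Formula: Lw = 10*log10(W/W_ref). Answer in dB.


W / W_ref = 92.4297 / 1e-12 = 9.24297e+13
Lw = 10 * log10(9.24297e+13) = 139.66 dB


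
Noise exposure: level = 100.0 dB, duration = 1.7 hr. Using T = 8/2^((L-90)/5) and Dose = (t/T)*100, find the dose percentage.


T_allowed = 8 / 2^((100.0 - 90)/5) = 2 hr
Dose = 1.7 / 2 * 100 = 85 %


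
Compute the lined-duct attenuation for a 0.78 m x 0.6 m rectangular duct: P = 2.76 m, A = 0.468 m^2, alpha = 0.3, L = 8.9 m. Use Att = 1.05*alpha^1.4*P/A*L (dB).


alpha^1.4 = 0.3^1.4 = 0.18534
Attenuation rate = 1.05 * alpha^1.4 * P / A
= 1.05 * 0.18534 * 2.76 / 0.468 = 1.14768 dB/m
Total Att = 1.14768 * 8.9 = 10.214 dB


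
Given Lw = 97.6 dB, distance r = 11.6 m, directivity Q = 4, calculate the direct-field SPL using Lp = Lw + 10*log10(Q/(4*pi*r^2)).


4*pi*r^2 = 4*pi*11.6^2 = 1690.93 m^2
Q / (4*pi*r^2) = 4 / 1690.93 = 0.00236556
Lp = 97.6 + 10*log10(0.00236556) = 71.339 dB


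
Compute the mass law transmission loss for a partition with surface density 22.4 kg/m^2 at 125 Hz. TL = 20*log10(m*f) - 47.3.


m * f = 22.4 * 125 = 2800
20*log10(2800) = 68.9432 dB
TL = 68.9432 - 47.3 = 21.643 dB


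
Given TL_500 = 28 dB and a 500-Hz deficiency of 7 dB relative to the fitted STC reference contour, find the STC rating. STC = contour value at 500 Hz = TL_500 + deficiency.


By ASTM E413, STC = value of the fitted reference contour at 500 Hz.
Contour value at 500 Hz = TL_500 + deficiency = 28 + 7 = 35
STC = 35


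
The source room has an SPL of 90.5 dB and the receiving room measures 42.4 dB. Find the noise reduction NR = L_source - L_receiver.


NR = L_source - L_receiver (difference between source and receiving room levels)
NR = 90.5 - 42.4 = 48.1 dB


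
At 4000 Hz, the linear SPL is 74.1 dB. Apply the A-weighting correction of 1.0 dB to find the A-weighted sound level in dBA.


A-weighting table: 4000 Hz -> 1.0 dB correction
SPL_A = SPL + correction = 74.1 + (1.0) = 75.1 dBA


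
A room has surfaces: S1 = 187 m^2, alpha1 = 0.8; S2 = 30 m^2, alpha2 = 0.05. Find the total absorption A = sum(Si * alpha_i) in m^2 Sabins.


187 * 0.8 = 149.6
30 * 0.05 = 1.5
A_total = 149.6 + 1.5 = 151.1 m^2


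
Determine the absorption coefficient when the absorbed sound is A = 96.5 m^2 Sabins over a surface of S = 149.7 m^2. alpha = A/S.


Absorption coefficient = absorbed power / incident power
alpha = A / S = 96.5 / 149.7 = 0.64462


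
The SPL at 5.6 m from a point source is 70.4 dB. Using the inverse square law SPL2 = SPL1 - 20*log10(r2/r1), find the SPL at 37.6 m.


r2/r1 = 37.6/5.6 = 6.71429
Correction = 20*log10(6.71429) = 16.54 dB
SPL2 = 70.4 - 16.54 = 53.86 dB


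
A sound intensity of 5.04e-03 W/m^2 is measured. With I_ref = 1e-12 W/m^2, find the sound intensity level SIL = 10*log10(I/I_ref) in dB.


I / I_ref = 5.04e-03 / 1e-12 = 5.04e+09
SIL = 10 * log10(5.04e+09) = 97.024 dB


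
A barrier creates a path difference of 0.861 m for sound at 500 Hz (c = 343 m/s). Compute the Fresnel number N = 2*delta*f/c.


N = 2*delta*f/c = 2*delta/lambda, where lambda = c/f
lambda = 343 / 500 = 0.686 m
N = 2 * 0.861 / 0.686 = 2.5102


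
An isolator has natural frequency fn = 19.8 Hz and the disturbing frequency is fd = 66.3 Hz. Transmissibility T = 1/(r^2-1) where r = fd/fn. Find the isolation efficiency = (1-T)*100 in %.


r = 66.3 / 19.8 = 3.34848
r^2 - 1 = 3.34848^2 - 1 = 10.2123
T = 1/10.2123 = 0.0979211
Efficiency = (1 - 0.0979211)*100 = 90.208 %


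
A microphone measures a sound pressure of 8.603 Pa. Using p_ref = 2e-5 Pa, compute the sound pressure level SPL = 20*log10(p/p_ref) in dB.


p / p_ref = 8.603 / 2e-5 = 430150
SPL = 20 * log10(430150) = 112.67 dB


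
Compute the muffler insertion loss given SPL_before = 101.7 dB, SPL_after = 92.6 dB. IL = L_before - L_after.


Insertion loss = SPL without muffler - SPL with muffler
IL = 101.7 - 92.6 = 9.1 dB


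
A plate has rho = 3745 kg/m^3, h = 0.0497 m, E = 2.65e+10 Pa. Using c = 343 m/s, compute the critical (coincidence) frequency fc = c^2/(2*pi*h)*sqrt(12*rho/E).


12*rho/E = 12*3745/2.65e+10 = 1.69585e-06
sqrt(12*rho/E) = sqrt(1.69585e-06) = 0.00130225
c^2/(2*pi*h) = 343^2/(2*pi*0.0497) = 376749
fc = 376749 * 0.00130225 = 490.62 Hz


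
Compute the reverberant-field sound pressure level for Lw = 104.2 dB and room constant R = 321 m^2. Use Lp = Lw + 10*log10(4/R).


4/R = 4/321 = 0.0124611
Lp = 104.2 + 10*log10(0.0124611) = 85.156 dB
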